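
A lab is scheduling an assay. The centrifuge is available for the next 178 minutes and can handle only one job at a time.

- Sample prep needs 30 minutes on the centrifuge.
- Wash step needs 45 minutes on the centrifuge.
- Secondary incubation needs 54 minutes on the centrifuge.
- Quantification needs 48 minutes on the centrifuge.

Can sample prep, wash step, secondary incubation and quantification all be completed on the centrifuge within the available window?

Running back to back, the jobs need 30 + 45 + 54 + 48 = 177 minutes on the centrifuge.
Since 177 ≤ 178, they fit within the window.

Yes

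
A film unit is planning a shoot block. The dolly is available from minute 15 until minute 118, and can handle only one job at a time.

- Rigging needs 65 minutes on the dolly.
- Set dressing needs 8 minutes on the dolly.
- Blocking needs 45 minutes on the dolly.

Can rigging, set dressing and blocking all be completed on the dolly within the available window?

The dolly window is 118 − 15 = 103 minutes.
Running back to back, the jobs need 65 + 8 + 45 = 118 minutes on the dolly.
Since 118 > 103, they cannot all fit.

No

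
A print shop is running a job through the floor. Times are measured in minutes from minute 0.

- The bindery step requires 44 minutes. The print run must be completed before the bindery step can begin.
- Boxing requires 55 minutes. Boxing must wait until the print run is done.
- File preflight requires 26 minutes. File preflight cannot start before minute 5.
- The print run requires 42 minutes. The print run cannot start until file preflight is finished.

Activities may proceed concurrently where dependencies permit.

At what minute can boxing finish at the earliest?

128

File preflight waits on its own release at minute 5, so it starts at minute 5 and finishes at 5 + 26 = minute 31.
The print run cannot begin until file preflight (finishes minute 31). It runs from minute 31 to 31 + 42 = minute 73.
Boxing waits on the print run (finishes minute 73), so it starts at minute 73 and finishes at 73 + 55 = minute 128.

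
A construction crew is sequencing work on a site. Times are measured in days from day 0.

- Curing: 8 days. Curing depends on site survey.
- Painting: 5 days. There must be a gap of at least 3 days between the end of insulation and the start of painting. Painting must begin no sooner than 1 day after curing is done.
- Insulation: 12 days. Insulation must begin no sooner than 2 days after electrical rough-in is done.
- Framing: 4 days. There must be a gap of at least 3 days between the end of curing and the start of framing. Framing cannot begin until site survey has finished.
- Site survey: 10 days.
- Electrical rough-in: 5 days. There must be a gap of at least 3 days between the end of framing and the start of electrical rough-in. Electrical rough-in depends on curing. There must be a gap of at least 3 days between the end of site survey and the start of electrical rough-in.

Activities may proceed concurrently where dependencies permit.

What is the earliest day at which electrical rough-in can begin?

28

Nothing blocks site survey, so it runs from day 0 to day 10.
After site survey (finishes day 10), curing can start at day 10 and finishes at day 18.
Framing needs all of curing (finishes day 18, plus 3-day gap → day 21); site survey (finishes day 10). That puts its earliest start at day 21; it finishes at 21 + 4 = day 25.
Electrical rough-in waits on framing (finishes day 25, plus 3-day gap → day 28); curing (finishes day 18); site survey (finishes day 10, plus 3-day gap → day 13). The latest of these is day 28, which is the earliest electrical rough-in can start.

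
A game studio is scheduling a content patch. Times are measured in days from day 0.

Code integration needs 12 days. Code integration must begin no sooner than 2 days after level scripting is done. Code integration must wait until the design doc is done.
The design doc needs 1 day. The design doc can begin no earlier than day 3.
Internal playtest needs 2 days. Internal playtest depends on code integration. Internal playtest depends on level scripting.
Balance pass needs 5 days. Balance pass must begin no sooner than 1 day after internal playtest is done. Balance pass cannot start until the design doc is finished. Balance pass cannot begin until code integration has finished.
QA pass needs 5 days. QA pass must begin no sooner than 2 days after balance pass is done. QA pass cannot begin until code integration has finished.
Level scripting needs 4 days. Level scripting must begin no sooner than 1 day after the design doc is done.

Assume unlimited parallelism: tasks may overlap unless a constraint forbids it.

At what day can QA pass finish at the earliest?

After its own release at day 3, the design doc can start at day 3 and finishes at day 4.
After the design doc (finishes day 4, plus 1-day gap → day 5), level scripting can start at day 5 and finishes at day 9.
Code integration cannot start until level scripting (finishes day 9, plus 2-day gap → day 11); the design doc (finishes day 4). The controlling bound is day 11, so code integration finishes at 11 + 12 = day 23.
Internal playtest cannot start until code integration (finishes day 23); level scripting (finishes day 9). The controlling bound is day 23, so internal playtest finishes at 23 + 2 = day 25.
For balance pass: internal playtest (finishes day 25, plus 1-day gap → day 26); the design doc (finishes day 4); code integration (finishes day 23). Taking the maximum gives a start of day 26, and it finishes at 26 + 5 = day 31.
For QA pass: balance pass (finishes day 31, plus 2-day gap → day 33); code integration (finishes day 23). Taking the maximum gives a start of day 33, and it finishes at 33 + 5 = day 38.

38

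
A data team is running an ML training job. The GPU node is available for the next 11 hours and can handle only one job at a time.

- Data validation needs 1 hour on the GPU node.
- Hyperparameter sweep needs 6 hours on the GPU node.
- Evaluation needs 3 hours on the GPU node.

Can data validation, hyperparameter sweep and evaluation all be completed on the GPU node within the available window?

Yes

Running back to back, the jobs need 1 + 6 + 3 = 10 hours on the GPU node.
Since 10 ≤ 11, they fit within the window.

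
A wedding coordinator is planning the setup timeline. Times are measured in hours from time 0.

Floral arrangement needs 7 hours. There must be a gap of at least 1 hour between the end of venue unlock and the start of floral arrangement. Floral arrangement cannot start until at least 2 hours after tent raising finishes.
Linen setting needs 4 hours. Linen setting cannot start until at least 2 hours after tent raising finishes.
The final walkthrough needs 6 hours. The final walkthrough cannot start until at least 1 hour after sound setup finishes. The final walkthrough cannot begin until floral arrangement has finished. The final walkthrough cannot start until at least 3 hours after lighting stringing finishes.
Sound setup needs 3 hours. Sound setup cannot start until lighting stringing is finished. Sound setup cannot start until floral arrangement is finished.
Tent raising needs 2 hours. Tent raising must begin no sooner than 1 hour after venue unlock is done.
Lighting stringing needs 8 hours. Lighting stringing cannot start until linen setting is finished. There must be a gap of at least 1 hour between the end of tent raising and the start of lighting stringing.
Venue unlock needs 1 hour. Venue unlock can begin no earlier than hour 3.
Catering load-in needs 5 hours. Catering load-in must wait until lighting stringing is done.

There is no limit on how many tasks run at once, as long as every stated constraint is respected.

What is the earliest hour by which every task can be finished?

Venue unlock cannot begin until its own release at hour 3. It runs from hour 3 to 3 + 1 = hour 4.
Tent raising cannot begin until venue unlock (finishes hour 4, plus 1-hour gap → hour 5). It runs from hour 5 to 5 + 2 = hour 7.
Floral arrangement has to wait for venue unlock (finishes hour 4, plus 1-hour gap → hour 5); tent raising (finishes hour 7, plus 2-hour gap → hour 9). The latest of these is hour 9, so floral arrangement runs hour 9 to 9 + 7 = hour 16.
After tent raising (finishes hour 7, plus 2-hour gap → hour 9), linen setting can start at hour 9 and finishes at hour 13.
Lighting stringing cannot start until linen setting (finishes hour 13); tent raising (finishes hour 7, plus 1-hour gap → hour 8). The controlling bound is hour 13, so lighting stringing finishes at 13 + 8 = hour 21.
After lighting stringing (finishes hour 21), catering load-in can start at hour 21 and finishes at hour 26.
For sound setup: lighting stringing (finishes hour 21); floral arrangement (finishes hour 16). Taking the maximum gives a start of hour 21, and it finishes at 21 + 3 = hour 24.
The final walkthrough has to wait for sound setup (finishes hour 24, plus 1-hour gap → hour 25); floral arrangement (finishes hour 16); lighting stringing (finishes hour 21, plus 3-hour gap → hour 24). The latest of these is hour 25, so the final walkthrough runs hour 25 to 25 + 6 = hour 31.
All tasks are finished once the last one completes. Finish times: Venue unlock at 4, Tent raising at 7, Linen setting at 13, Floral arrangement at 16, Lighting stringing at 21, Sound setup at 24, Catering load-in at 26, The final walkthrough at 31. The latest is hour 31.

31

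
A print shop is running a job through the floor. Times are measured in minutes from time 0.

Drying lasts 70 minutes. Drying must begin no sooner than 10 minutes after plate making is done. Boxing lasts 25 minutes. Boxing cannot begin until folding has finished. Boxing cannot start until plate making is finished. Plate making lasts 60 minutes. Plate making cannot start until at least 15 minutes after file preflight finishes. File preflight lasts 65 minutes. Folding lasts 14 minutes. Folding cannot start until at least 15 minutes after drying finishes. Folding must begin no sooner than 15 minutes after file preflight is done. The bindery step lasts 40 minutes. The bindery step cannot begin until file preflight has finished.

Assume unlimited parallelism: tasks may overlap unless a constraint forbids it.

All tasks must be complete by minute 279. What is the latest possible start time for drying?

Boxing must finish by minute 279; it takes 25 minutes, so it must start by 279 − 25 = minute 254.
Folding feeds into boxing (must start by minute 254); so folding must finish by minute 254 and therefore start by minute 240.
Drying feeds into folding (must start by minute 240, minus 15-minute gap → minute 225); so drying must finish by minute 225 and therefore start by minute 155.

155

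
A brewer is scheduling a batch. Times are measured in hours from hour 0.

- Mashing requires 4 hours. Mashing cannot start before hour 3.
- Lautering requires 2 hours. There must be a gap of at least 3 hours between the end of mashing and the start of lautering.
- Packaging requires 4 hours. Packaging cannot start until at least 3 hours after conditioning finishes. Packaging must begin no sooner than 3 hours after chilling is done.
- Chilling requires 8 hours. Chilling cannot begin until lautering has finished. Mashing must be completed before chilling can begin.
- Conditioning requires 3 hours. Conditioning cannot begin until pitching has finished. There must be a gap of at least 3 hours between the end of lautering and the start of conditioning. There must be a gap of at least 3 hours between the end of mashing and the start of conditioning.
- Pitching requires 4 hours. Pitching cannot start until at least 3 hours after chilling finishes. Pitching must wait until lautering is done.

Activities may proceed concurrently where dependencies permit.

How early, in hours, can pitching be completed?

After its own release at hour 3, mashing can start at hour 3 and finishes at hour 7.
After mashing (finishes hour 7, plus 3-hour gap → hour 10), lautering can start at hour 10 and finishes at hour 12.
Chilling needs all of lautering (finishes hour 12); mashing (finishes hour 7). That puts its earliest start at hour 12; it finishes at 12 + 8 = hour 20.
Pitching needs all of chilling (finishes hour 20, plus 3-hour gap → hour 23); lautering (finishes hour 12). That puts its earliest start at hour 23; it finishes at 23 + 4 = hour 27.

27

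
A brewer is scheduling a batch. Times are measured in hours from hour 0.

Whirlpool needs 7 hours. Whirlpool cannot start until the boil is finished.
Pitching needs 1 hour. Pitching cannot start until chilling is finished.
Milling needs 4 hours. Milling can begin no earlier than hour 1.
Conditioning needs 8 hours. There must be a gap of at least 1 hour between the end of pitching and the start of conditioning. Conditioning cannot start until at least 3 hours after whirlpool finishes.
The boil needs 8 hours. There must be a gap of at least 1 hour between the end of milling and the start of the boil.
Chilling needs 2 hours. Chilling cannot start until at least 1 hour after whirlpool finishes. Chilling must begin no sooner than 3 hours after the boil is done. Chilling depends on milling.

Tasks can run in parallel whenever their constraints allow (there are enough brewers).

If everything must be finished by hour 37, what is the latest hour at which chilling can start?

25

To finish by hour 37, conditioning (duration 8) must start no later than hour 29.
Since conditioning (must start by hour 29, minus 1-hour gap → hour 28) depends on it, pitching must finish by hour 28. Backing off its 1-hour duration gives a latest start of hour 27.
Chilling has to be done before pitching (must start by hour 27). That means finishing by hour 27, i.e. starting by 27 − 2 = hour 25.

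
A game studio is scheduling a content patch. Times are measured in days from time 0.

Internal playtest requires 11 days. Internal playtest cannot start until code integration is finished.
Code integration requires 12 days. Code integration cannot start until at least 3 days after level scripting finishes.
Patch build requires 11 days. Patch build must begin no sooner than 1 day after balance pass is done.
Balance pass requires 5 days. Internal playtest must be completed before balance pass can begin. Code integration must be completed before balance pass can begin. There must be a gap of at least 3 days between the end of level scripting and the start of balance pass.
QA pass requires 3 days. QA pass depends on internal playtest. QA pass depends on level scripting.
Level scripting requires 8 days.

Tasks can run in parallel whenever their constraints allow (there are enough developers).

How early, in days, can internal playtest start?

Nothing blocks level scripting, so it runs from day 0 to day 8.
After level scripting (finishes day 8, plus 3-day gap → day 11), code integration can start at day 11 and finishes at day 23.
Internal playtest waits on code integration (finishes day 23), so the earliest it can start is day 23.

23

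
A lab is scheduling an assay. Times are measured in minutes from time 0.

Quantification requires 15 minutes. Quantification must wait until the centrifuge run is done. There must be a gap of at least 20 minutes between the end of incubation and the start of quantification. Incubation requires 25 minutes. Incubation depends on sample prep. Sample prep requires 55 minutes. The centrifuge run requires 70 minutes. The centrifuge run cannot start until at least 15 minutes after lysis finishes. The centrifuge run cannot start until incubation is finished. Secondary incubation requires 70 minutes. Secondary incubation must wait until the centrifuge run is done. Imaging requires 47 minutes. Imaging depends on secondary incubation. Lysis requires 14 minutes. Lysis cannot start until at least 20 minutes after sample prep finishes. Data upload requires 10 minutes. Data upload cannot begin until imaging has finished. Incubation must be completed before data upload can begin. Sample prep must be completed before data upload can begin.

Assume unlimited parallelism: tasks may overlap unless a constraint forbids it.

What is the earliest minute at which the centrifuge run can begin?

104

Sample prep has no prerequisites, so it starts at minute 0 and finishes at minute 55.
After sample prep (finishes minute 55), incubation can start at minute 55 and finishes at minute 80.
After sample prep (finishes minute 55, plus 20-minute gap → minute 75), lysis can start at minute 75 and finishes at minute 89.
The centrifuge run waits on lysis (finishes minute 89, plus 15-minute gap → minute 104); incubation (finishes minute 80). The latest of these is minute 104, which is the earliest the centrifuge run can start.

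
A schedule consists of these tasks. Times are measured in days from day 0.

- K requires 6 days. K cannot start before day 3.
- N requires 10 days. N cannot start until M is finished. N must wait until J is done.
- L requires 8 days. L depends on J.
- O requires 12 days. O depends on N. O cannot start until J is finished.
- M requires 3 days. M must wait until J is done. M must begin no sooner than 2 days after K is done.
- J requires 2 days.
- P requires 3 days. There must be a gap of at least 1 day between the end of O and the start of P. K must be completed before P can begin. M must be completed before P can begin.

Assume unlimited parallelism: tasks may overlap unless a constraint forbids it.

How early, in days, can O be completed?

After its own release at day 3, K can start at day 3 and finishes at day 9.
J has no prerequisites, so it starts at day 0 and finishes at day 2.
M has to wait for J (finishes day 2); K (finishes day 9, plus 2-day gap → day 11). The latest of these is day 11, so M runs day 11 to 11 + 3 = day 14.
N cannot start until M (finishes day 14); J (finishes day 2). The controlling bound is day 14, so N finishes at 14 + 10 = day 24.
O needs all of N (finishes day 24); J (finishes day 2). That puts its earliest start at day 24; it finishes at 24 + 12 = day 36.

36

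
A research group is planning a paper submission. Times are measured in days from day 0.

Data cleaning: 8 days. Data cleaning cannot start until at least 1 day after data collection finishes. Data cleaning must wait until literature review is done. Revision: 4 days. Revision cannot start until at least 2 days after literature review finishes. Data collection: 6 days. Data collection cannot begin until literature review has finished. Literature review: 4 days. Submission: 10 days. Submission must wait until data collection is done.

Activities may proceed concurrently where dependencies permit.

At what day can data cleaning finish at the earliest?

Literature review has no prerequisites, so it starts at day 0 and finishes at day 4.
Data collection waits on literature review (finishes day 4), so it starts at day 4 and finishes at 4 + 6 = day 10.
Data cleaning needs all of data collection (finishes day 10, plus 1-day gap → day 11); literature review (finishes day 4). That puts its earliest start at day 11; it finishes at 11 + 8 = day 19.

19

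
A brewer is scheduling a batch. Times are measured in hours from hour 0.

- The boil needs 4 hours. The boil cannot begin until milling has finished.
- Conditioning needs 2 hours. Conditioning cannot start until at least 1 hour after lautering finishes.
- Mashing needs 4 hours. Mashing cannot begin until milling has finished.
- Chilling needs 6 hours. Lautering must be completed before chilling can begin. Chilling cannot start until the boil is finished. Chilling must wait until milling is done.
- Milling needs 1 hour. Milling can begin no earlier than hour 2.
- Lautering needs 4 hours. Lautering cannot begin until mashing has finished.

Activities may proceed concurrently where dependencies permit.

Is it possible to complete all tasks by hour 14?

No

Milling cannot begin until its own release at hour 2. It runs from hour 2 to 2 + 1 = hour 3.
After milling (finishes hour 3), the boil can start at hour 3 and finishes at hour 7.
Mashing cannot begin until milling (finishes hour 3). It runs from hour 3 to 3 + 4 = hour 7.
Lautering cannot begin until mashing (finishes hour 7). It runs from hour 7 to 7 + 4 = hour 11.
After lautering (finishes hour 11, plus 1-hour gap → hour 12), conditioning can start at hour 12 and finishes at hour 14.
Chilling has to wait for lautering (finishes hour 11); the boil (finishes hour 7); milling (finishes hour 3). The latest of these is hour 11, so chilling runs hour 11 to 11 + 6 = hour 17.
The earliest everything can be done is hour 17, which is after the deadline of 14, so it is not possible.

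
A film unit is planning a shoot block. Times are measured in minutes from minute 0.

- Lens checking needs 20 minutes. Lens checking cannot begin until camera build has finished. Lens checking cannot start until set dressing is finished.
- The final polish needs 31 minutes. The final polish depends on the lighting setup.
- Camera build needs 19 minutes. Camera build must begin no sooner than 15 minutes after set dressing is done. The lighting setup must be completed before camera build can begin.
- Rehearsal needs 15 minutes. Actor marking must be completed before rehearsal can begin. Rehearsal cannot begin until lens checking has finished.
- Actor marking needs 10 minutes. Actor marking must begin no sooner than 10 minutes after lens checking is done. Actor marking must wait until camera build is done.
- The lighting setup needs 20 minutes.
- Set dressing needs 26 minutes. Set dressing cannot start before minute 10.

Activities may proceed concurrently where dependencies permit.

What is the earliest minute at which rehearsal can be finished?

125

The lighting setup has no prerequisites, so it starts at minute 0 and finishes at minute 20.
Set dressing waits on its own release at minute 10, so it starts at minute 10 and finishes at 10 + 26 = minute 36.
For camera build: set dressing (finishes minute 36, plus 15-minute gap → minute 51); the lighting setup (finishes minute 20). Taking the maximum gives a start of minute 51, and it finishes at 51 + 19 = minute 70.
Lens checking cannot start until camera build (finishes minute 70); set dressing (finishes minute 36). The controlling bound is minute 70, so lens checking finishes at 70 + 20 = minute 90.
Actor marking has to wait for lens checking (finishes minute 90, plus 10-minute gap → minute 100); camera build (finishes minute 70). The latest of these is minute 100, so actor marking runs minute 100 to 100 + 10 = minute 110.
Rehearsal has to wait for actor marking (finishes minute 110); lens checking (finishes minute 90). The latest of these is minute 110, so rehearsal runs minute 110 to 110 + 15 = minute 125.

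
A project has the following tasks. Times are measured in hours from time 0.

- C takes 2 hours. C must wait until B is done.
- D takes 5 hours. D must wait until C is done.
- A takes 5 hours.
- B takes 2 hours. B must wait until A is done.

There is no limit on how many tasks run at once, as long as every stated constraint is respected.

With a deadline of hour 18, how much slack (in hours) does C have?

A can start immediately at hour 0; it finishes at hour 5.
After A (finishes hour 5), B can start at hour 5 and finishes at hour 7.
C waits on B (finishes hour 7), so it starts at hour 7 and finishes at 7 + 2 = hour 9.

Working backward from the deadline:
D has no dependents, so it just needs to finish by hour 18. Starting by 18 − 5 = hour 13 achieves that.
C must finish before D (must start by hour 13). With a 2-hour duration, C must start by 13 − 2 = hour 11.
So C can start as early as hour 7 and as late as hour 11, giving 11 − 7 = 4 hours of slack.

4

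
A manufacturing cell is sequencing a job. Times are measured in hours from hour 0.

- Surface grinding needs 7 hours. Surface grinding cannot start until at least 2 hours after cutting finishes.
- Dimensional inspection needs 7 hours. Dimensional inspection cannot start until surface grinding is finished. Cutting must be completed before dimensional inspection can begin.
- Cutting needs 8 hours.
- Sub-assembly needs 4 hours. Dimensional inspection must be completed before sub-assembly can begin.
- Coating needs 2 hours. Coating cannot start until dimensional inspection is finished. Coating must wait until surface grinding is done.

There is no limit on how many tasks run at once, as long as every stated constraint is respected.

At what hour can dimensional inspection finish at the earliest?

24

Cutting can start immediately at hour 0; it finishes at hour 8.
Surface grinding cannot begin until cutting (finishes hour 8, plus 2-hour gap → hour 10). It runs from hour 10 to 10 + 7 = hour 17.
For dimensional inspection: surface grinding (finishes hour 17); cutting (finishes hour 8). Taking the maximum gives a start of hour 17, and it finishes at 17 + 7 = hour 24.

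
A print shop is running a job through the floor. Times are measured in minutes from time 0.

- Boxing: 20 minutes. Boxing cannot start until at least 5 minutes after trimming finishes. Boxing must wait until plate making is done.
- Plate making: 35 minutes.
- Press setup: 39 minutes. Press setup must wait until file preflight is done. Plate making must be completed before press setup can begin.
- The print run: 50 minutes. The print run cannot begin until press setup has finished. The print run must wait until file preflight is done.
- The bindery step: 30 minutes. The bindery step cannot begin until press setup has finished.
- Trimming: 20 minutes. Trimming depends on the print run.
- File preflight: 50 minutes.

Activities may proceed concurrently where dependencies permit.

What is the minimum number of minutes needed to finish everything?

184

Plate making has no prerequisites, so it starts at minute 0 and finishes at minute 35.
File preflight has no prerequisites, so it starts at minute 0 and finishes at minute 50.
Press setup cannot start until file preflight (finishes minute 50); plate making (finishes minute 35). The controlling bound is minute 50, so press setup finishes at 50 + 39 = minute 89.
The bindery step waits on press setup (finishes minute 89), so it starts at minute 89 and finishes at 89 + 30 = minute 119.
For the print run: press setup (finishes minute 89); file preflight (finishes minute 50). Taking the maximum gives a start of minute 89, and it finishes at 89 + 50 = minute 139.
Trimming waits on the print run (finishes minute 139), so it starts at minute 139 and finishes at 139 + 20 = minute 159.
Boxing cannot start until trimming (finishes minute 159, plus 5-minute gap → minute 164); plate making (finishes minute 35). The controlling bound is minute 164, so boxing finishes at 164 + 20 = minute 184.
All tasks are finished once the last one completes. Finish times: File preflight at 50, Plate making at 35, Press setup at 89, The print run at 139, Trimming at 159, The bindery step at 119, Boxing at 184. The latest is minute 184.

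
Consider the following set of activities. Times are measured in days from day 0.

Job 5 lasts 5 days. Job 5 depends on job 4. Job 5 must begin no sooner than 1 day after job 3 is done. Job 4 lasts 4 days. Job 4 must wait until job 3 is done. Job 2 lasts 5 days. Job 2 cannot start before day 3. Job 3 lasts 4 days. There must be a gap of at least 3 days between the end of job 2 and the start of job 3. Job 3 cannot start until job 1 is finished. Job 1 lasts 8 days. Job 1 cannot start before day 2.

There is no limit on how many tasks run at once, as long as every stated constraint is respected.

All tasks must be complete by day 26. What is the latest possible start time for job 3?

13

Job 5 must finish by day 26; it takes 5 days, so it must start by 26 − 5 = day 21.
Job 4 feeds into job 5 (must start by day 21); so job 4 must finish by day 21 and therefore start by day 17.
Job 3 has several dependents: job 4 (must start by day 17); job 5 (must start by day 21, minus 1-day gap → day 20). The earliest of those limits is day 17, so job 3 must start by 17 − 4 = day 13.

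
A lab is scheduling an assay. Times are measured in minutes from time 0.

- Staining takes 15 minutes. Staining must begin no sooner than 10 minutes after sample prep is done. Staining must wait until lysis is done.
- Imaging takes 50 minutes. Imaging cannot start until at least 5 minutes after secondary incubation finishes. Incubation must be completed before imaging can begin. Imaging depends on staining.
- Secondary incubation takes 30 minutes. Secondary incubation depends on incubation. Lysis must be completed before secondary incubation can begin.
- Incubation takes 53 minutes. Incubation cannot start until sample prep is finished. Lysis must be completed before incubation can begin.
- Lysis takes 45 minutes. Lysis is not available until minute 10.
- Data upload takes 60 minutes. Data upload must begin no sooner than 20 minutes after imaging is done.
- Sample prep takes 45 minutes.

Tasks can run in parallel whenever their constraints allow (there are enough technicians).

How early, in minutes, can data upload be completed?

273

Lysis waits on its own release at minute 10, so it starts at minute 10 and finishes at 10 + 45 = minute 55.
Nothing blocks sample prep, so it runs from minute 0 to minute 45.
Staining needs all of sample prep (finishes minute 45, plus 10-minute gap → minute 55); lysis (finishes minute 55). That puts its earliest start at minute 55; it finishes at 55 + 15 = minute 70.
Incubation has to wait for sample prep (finishes minute 45); lysis (finishes minute 55). The latest of these is minute 55, so incubation runs minute 55 to 55 + 53 = minute 108.
Secondary incubation cannot start until incubation (finishes minute 108); lysis (finishes minute 55). The controlling bound is minute 108, so secondary incubation finishes at 108 + 30 = minute 138.
Imaging cannot start until secondary incubation (finishes minute 138, plus 5-minute gap → minute 143); incubation (finishes minute 108); staining (finishes minute 70). The controlling bound is minute 143, so imaging finishes at 143 + 50 = minute 193.
Data upload waits on imaging (finishes minute 193, plus 20-minute gap → minute 213), so it starts at minute 213 and finishes at 213 + 60 = minute 273.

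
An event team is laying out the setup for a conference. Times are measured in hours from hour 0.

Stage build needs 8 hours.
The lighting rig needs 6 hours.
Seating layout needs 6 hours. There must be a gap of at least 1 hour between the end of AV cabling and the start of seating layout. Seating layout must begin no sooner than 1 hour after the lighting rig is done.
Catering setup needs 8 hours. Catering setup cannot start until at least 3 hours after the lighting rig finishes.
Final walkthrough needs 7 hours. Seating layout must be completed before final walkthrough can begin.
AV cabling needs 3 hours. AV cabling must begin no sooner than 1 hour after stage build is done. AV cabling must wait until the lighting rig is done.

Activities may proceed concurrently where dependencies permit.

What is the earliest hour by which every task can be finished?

26

The lighting rig can start immediately at hour 0; it finishes at hour 6.
Catering setup cannot begin until the lighting rig (finishes hour 6, plus 3-hour gap → hour 9). It runs from hour 9 to 9 + 8 = hour 17.
Stage build can start immediately at hour 0; it finishes at hour 8.
For AV cabling: stage build (finishes hour 8, plus 1-hour gap → hour 9); the lighting rig (finishes hour 6). Taking the maximum gives a start of hour 9, and it finishes at 9 + 3 = hour 12.
Seating layout needs all of AV cabling (finishes hour 12, plus 1-hour gap → hour 13); the lighting rig (finishes hour 6, plus 1-hour gap → hour 7). That puts its earliest start at hour 13; it finishes at 13 + 6 = hour 19.
Final walkthrough waits on seating layout (finishes hour 19), so it starts at hour 19 and finishes at 19 + 7 = hour 26.
All tasks are finished once the last one completes. Finish times: Stage build at 8, The lighting rig at 6, AV cabling at 12, Seating layout at 19, Catering setup at 17, Final walkthrough at 26. The latest is hour 26.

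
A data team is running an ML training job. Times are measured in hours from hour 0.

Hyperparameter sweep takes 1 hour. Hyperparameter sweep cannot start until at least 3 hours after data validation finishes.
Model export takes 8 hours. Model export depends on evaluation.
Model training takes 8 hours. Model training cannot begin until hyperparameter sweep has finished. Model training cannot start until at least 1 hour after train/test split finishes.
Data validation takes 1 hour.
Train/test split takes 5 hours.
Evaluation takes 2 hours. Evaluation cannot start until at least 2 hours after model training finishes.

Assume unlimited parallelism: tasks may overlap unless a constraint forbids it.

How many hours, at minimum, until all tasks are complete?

26

Train/test split can start immediately at hour 0; it finishes at hour 5.
Data validation has no prerequisites, so it starts at hour 0 and finishes at hour 1.
Hyperparameter sweep waits on data validation (finishes hour 1, plus 3-hour gap → hour 4), so it starts at hour 4 and finishes at 4 + 1 = hour 5.
For model training: hyperparameter sweep (finishes hour 5); train/test split (finishes hour 5, plus 1-hour gap → hour 6). Taking the maximum gives a start of hour 6, and it finishes at 6 + 8 = hour 14.
After model training (finishes hour 14, plus 2-hour gap → hour 16), evaluation can start at hour 16 and finishes at hour 18.
Model export waits on evaluation (finishes hour 18), so it starts at hour 18 and finishes at 18 + 8 = hour 26.
All tasks are finished once the last one completes. Finish times: Data validation at 1, Train/test split at 5, Hyperparameter sweep at 5, Model training at 14, Evaluation at 18, Model export at 26. The latest is hour 26.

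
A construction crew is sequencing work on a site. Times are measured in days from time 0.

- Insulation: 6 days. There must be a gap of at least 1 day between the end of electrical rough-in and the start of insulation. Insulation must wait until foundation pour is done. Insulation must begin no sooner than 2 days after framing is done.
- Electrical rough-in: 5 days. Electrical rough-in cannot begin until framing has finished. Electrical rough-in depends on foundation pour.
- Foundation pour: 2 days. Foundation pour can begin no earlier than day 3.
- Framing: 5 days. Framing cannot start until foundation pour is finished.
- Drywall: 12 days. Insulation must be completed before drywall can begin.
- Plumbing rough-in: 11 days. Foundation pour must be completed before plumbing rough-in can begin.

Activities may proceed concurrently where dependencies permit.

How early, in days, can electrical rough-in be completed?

Foundation pour waits on its own release at day 3, so it starts at day 3 and finishes at 3 + 2 = day 5.
Framing cannot begin until foundation pour (finishes day 5). It runs from day 5 to 5 + 5 = day 10.
For electrical rough-in: framing (finishes day 10); foundation pour (finishes day 5). Taking the maximum gives a start of day 10, and it finishes at 10 + 5 = day 15.

15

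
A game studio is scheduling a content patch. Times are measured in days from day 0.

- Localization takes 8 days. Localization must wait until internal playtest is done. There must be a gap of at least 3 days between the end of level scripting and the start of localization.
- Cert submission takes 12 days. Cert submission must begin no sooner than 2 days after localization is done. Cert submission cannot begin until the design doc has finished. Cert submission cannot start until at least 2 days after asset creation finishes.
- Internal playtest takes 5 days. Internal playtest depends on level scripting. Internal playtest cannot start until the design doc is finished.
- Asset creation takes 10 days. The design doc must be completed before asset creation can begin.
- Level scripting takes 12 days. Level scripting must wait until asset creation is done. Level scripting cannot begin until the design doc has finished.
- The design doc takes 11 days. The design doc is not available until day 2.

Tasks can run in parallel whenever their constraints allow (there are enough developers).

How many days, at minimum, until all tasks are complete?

62

The design doc cannot begin until its own release at day 2. It runs from day 2 to 2 + 11 = day 13.
After the design doc (finishes day 13), asset creation can start at day 13 and finishes at day 23.
Level scripting has to wait for asset creation (finishes day 23); the design doc (finishes day 13). The latest of these is day 23, so level scripting runs day 23 to 23 + 12 = day 35.
For internal playtest: level scripting (finishes day 35); the design doc (finishes day 13). Taking the maximum gives a start of day 35, and it finishes at 35 + 5 = day 40.
Localization has to wait for internal playtest (finishes day 40); level scripting (finishes day 35, plus 3-day gap → day 38). The latest of these is day 40, so localization runs day 40 to 40 + 8 = day 48.
For cert submission: localization (finishes day 48, plus 2-day gap → day 50); the design doc (finishes day 13); asset creation (finishes day 23, plus 2-day gap → day 25). Taking the maximum gives a start of day 50, and it finishes at 50 + 12 = day 62.
All tasks are finished once the last one completes. Finish times: The design doc at 13, Asset creation at 23, Level scripting at 35, Internal playtest at 40, Localization at 48, Cert submission at 62. The latest is day 62.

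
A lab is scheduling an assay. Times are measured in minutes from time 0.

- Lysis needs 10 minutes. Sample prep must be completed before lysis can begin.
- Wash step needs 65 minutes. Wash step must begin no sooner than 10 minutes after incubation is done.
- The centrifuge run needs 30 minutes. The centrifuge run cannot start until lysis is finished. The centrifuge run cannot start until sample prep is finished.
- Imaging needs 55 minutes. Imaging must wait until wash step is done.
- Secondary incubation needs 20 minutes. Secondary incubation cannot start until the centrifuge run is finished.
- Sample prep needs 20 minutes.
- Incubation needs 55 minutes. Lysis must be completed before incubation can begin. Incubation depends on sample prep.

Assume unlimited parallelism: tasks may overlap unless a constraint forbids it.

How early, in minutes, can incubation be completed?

Sample prep can start immediately at minute 0; it finishes at minute 20.
Lysis waits on sample prep (finishes minute 20), so it starts at minute 20 and finishes at 20 + 10 = minute 30.
For incubation: lysis (finishes minute 30); sample prep (finishes minute 20). Taking the maximum gives a start of minute 30, and it finishes at 30 + 55 = minute 85.

85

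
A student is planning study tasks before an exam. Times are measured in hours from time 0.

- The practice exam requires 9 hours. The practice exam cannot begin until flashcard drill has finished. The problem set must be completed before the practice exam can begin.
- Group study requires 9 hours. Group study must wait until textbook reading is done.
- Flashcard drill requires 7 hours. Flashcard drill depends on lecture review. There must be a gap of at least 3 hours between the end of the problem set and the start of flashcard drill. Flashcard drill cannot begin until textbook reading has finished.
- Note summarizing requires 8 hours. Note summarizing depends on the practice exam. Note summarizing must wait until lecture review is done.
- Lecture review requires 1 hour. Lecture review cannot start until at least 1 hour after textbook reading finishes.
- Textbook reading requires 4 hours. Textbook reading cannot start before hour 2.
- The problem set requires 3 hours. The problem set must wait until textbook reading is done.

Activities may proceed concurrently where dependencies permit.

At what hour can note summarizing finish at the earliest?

After its own release at hour 2, textbook reading can start at hour 2 and finishes at hour 6.
After textbook reading (finishes hour 6), the problem set can start at hour 6 and finishes at hour 9.
Lecture review waits on textbook reading (finishes hour 6, plus 1-hour gap → hour 7), so it starts at hour 7 and finishes at 7 + 1 = hour 8.
Flashcard drill needs all of lecture review (finishes hour 8); the problem set (finishes hour 9, plus 3-hour gap → hour 12); textbook reading (finishes hour 6). That puts its earliest start at hour 12; it finishes at 12 + 7 = hour 19.
The practice exam has to wait for flashcard drill (finishes hour 19); the problem set (finishes hour 9). The latest of these is hour 19, so the practice exam runs hour 19 to 19 + 9 = hour 28.
Note summarizing has to wait for the practice exam (finishes hour 28); lecture review (finishes hour 8). The latest of these is hour 28, so note summarizing runs hour 28 to 28 + 8 = hour 36.

36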